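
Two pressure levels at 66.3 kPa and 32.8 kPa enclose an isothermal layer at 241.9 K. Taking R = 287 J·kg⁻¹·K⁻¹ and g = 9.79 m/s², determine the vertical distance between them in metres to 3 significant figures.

Δz ≈ 4990 m

Hypsometric equation: Δz = (R T̄/g) ln(P₁/P₂).
R T̄/g = 287 × 241.9 / 9.79 = 7091.5 m.
ln(66.3/32.8) = ln(2.0213) = 0.70374.
Δz = 7091.5 × 0.70374 = 4990.6 m.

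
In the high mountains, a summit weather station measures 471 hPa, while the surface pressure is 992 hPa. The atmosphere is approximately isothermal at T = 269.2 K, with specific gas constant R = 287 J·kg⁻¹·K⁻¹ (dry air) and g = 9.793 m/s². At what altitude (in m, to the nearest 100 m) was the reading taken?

z ≈ 5900 m

Scale height: H = RT/g = 287 × 269.2 / 9.793 = 7889.3 m.
Invert the barometric formula: z = H ln(P₀/P).
P₀/P = 992/471 = 2.1062; ln(2.1062) = 0.74489.
z = 7889.3 × 0.74489 = 5876.7 m.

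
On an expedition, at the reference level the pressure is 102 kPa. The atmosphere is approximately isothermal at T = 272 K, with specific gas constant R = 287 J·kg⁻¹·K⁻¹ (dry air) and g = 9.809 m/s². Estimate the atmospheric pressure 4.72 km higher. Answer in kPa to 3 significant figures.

Scale height: H = RT/g = 287 × 272 / 9.809 = 7958.4 m.
Barometric formula: P = P₀ exp(−z/H).
z/H = 4720.0/7958.4 = 0.59308; exp(−0.59308) = 0.55262.
P = 102 × 0.55262 = 56.367 kPa.

P ≈ 56.4 kPa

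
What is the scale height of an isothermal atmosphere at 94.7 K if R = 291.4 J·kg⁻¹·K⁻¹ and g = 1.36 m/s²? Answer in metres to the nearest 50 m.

H ≈ 20300 m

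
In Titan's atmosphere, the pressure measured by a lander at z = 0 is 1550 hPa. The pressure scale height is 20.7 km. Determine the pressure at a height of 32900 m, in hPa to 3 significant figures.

P ≈ 316 hPa

Barometric formula: P = P₀ exp(−z/H).
z/H = 32900/20700 = 1.5894; exp(−1.5894) = 0.20405.
P = 1550 × 0.20405 = 316.28 hPa.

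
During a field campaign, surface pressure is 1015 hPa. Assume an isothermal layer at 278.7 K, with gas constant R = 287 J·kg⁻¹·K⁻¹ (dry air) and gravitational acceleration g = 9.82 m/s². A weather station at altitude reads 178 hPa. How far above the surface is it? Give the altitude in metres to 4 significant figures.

Scale height: H = RT/g = 287 × 278.7 / 9.82 = 8145.3 m.
Invert the barometric formula: z = H ln(P₀/P).
P₀/P = 1015/178 = 5.7022; ln(5.7022) = 1.7409.
z = 8145.3 × 1.7409 = 14180 m.

z ≈ 14180 m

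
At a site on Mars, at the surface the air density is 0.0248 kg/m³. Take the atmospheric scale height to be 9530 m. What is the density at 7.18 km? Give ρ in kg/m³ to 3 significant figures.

In an isothermal atmosphere, density decays like pressure: ρ = ρ₀ exp(−z/H).
z/H = 7180.0/9530.0 = 0.75341; exp(−0.75341) = 0.47076.
ρ = 0.0248 × 0.47076 = 0.011675 kg/m³.

ρ ≈ 0.0117 kg/m³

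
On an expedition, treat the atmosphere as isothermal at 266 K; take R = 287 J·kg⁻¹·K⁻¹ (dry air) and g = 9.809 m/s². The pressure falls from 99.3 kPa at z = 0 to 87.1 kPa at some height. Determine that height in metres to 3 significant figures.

z ≈ 1020 m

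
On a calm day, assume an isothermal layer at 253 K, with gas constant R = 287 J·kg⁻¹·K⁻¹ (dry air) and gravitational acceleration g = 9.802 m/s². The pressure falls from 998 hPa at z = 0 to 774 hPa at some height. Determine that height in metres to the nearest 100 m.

z ≈ 1900 m

Scale height: H = RT/g = 287 × 253 / 9.802 = 7407.8 m.
Invert the barometric formula: z = H ln(P₀/P).
P₀/P = 998/774 = 1.2894; ln(1.2894) = 0.25418.
z = 7407.8 × 0.25418 = 1882.9 m.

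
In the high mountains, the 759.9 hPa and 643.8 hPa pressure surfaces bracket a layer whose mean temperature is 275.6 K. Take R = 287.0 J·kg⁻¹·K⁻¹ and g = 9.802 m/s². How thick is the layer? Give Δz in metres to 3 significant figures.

Δz ≈ 1340 m

Hypsometric equation: Δz = (R T̄/g) ln(P₁/P₂).
R T̄/g = 287.0 × 275.6 / 9.802 = 8069.5 m.
ln(759.9/643.8) = ln(1.1803) = 0.16577.
Δz = 8069.5 × 0.16577 = 1337.7 m.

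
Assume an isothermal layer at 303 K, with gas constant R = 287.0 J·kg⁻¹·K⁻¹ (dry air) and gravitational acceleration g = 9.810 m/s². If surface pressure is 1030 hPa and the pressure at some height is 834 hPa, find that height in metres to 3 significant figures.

z ≈ 1870 m

Scale height: H = RT/g = 287.0 × 303 / 9.810 = 8864.5 m.
Invert the barometric formula: z = H ln(P₀/P).
P₀/P = 1030/834 = 1.2350; ln(1.2350) = 0.21107.
z = 8864.5 × 0.21107 = 1871.0 m.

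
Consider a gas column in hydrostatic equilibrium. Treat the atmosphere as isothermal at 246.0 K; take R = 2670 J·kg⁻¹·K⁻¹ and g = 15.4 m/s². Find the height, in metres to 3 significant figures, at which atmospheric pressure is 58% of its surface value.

Scale height: H = RT/g = 2670 × 246.0 / 15.4 = 42651 m.
Set P/P₀ = exp(−z/H) = 0.58, so z = −H ln(0.58).
−ln(0.58) = 0.54473; z = 42651 × 0.54473 = 23233 m.

z ≈ 23200 m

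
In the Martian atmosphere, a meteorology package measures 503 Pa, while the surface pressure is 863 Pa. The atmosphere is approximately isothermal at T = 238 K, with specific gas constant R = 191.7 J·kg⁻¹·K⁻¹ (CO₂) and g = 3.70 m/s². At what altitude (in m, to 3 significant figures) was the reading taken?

Scale height: H = RT/g = 191.7 × 238 / 3.70 = 12331 m.
Invert the barometric formula: z = H ln(P₀/P).
P₀/P = 863/503 = 1.7157; ln(1.7157) = 0.53982.
z = 12331 × 0.53982 = 6656.5 m.

z ≈ 6660 m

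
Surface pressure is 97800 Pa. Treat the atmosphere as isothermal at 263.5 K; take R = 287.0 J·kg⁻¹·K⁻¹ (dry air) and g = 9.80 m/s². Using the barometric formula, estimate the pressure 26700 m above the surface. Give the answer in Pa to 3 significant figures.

P ≈ 3070 Pa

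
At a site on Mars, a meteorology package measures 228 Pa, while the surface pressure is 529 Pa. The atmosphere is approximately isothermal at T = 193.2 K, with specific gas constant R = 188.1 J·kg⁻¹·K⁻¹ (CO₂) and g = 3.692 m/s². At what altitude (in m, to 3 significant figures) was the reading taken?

Scale height: H = RT/g = 188.1 × 193.2 / 3.692 = 9843.2 m.
Invert the barometric formula: z = H ln(P₀/P).
P₀/P = 529/228 = 2.3202; ln(2.3202) = 0.84165.
z = 9843.2 × 0.84165 = 8284.5 m.

z ≈ 8280 m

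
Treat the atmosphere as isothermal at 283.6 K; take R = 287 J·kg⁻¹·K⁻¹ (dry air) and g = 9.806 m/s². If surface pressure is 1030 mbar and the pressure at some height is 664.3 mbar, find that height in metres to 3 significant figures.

Scale height: H = RT/g = 287 × 283.6 / 9.806 = 8300.3 m.
Invert the barometric formula: z = H ln(P₀/P).
P₀/P = 1030/664.3 = 1.5505; ln(1.5505) = 0.43858.
z = 8300.3 × 0.43858 = 3640.3 m.

z ≈ 3640 m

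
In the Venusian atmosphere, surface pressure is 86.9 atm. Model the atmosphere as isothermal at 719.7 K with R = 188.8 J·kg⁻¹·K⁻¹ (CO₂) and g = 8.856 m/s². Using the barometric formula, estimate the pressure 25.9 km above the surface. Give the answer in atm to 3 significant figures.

Scale height: H = RT/g = 188.8 × 719.7 / 8.856 = 15343 m.
Barometric formula: P = P₀ exp(−z/H).
z/H = 25900/15343 = 1.6881; exp(−1.6881) = 0.18487.
P = 86.9 × 0.18487 = 16.065 atm.

P ≈ 16.1 atm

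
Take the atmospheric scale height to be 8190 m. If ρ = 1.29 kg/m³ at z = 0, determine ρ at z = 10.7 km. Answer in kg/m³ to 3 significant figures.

ρ ≈ 0.349 kg/m³

In an isothermal atmosphere, density decays like pressure: ρ = ρ₀ exp(−z/H).
z/H = 10700/8190.0 = 1.3065; exp(−1.3065) = 0.27077.
ρ = 1.29 × 0.27077 = 0.34929 kg/m³.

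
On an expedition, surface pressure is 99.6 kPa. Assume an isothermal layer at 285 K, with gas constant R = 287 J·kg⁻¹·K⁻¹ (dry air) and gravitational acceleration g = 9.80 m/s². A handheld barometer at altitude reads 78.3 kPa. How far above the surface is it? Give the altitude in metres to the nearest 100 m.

Scale height: H = RT/g = 287 × 285 / 9.80 = 8346.4 m.
Invert the barometric formula: z = H ln(P₀/P).
P₀/P = 99.6/78.3 = 1.2720; ln(1.2720) = 0.24059.
z = 8346.4 × 0.24059 = 2008.1 m.

z ≈ 2000 m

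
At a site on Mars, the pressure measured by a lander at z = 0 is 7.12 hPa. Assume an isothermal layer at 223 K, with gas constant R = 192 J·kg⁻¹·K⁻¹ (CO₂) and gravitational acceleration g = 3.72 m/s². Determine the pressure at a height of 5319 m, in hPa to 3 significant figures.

Scale height: H = RT/g = 192 × 223 / 3.72 = 11510 m.
Barometric formula: P = P₀ exp(−z/H).
z/H = 5319.0/11510 = 0.46212; exp(−0.46212) = 0.62995.
P = 7.12 × 0.62995 = 4.4852 hPa.

P ≈ 4.49 hPa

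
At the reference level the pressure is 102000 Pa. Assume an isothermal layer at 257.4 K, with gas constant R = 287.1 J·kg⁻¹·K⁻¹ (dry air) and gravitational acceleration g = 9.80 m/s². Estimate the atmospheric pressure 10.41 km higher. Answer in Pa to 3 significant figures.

P ≈ 25600 Pa

Scale height: H = RT/g = 287.1 × 257.4 / 9.80 = 7540.8 m.
Barometric formula: P = P₀ exp(−z/H).
z/H = 10410/7540.8 = 1.3805; exp(−1.3805) = 0.25145.
P = 102000 × 0.25145 = 25648 Pa.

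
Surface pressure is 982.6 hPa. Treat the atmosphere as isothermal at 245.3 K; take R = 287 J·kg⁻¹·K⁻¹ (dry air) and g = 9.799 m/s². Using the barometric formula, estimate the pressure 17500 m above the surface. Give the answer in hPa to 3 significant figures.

P ≈ 86.0 hPa

Scale height: H = RT/g = 287 × 245.3 / 9.799 = 7184.5 m.
Barometric formula: P = P₀ exp(−z/H).
z/H = 17500/7184.5 = 2.4358; exp(−2.4358) = 0.087528.
P = 982.6 × 0.087528 = 86.005 hPa.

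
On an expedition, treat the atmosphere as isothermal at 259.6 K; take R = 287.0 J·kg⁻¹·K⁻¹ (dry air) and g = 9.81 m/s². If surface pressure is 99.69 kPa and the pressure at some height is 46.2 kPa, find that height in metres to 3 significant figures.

Scale height: H = RT/g = 287.0 × 259.6 / 9.81 = 7594.8 m.
Invert the barometric formula: z = H ln(P₀/P).
P₀/P = 99.69/46.2 = 2.1578; ln(2.1578) = 0.76909.
z = 7594.8 × 0.76909 = 5841.1 m.

z ≈ 5840 m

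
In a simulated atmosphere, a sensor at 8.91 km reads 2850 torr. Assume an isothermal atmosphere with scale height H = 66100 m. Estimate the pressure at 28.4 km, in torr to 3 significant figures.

Between two levels, P₂ = P₁ exp(−Δz/H) with Δz = z₂ − z₁.
Δz = 28400 − 8910.0 = 19490 m; Δz/H = 19490/66100 = 0.29486.
P₂ = 2850 × exp(−0.29486) = 2850 × 0.74464 = 2122.2 torr.

P ≈ 2120 torr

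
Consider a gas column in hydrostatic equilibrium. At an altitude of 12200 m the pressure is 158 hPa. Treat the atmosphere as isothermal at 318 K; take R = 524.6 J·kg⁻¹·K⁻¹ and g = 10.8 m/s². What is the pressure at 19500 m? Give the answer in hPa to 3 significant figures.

Scale height: H = RT/g = 524.6 × 318 / 10.8 = 15447 m.
Between two levels, P₂ = P₁ exp(−Δz/H) with Δz = z₂ − z₁.
Δz = 19500 − 12200 = 7300.0 m; Δz/H = 7300.0/15447 = 0.47258.
P₂ = 158 × exp(−0.47258) = 158 × 0.62339 = 98.496 hPa.

P ≈ 98.5 hPa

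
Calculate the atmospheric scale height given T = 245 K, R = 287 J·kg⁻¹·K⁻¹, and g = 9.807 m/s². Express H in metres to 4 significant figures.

H ≈ 7170 m

The scale height of an isothermal atmosphere is H = RT/g.
H = 287 × 245 / 9.807 = 70315/9.807 = 7169.9 m.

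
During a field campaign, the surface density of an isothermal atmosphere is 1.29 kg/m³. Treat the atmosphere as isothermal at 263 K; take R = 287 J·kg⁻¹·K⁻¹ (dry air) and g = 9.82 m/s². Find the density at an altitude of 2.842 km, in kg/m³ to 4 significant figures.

ρ ≈ 0.8913 kg/m³

Scale height: H = RT/g = 287 × 263 / 9.82 = 7686.5 m.
In an isothermal atmosphere, density decays like pressure: ρ = ρ₀ exp(−z/H).
z/H = 2842.0/7686.5 = 0.36974; exp(−0.36974) = 0.69091.
ρ = 1.29 × 0.69091 = 0.89127 kg/m³.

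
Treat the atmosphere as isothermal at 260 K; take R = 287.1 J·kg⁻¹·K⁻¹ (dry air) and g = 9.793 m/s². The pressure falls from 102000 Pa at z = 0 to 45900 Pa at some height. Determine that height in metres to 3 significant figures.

z ≈ 6090 m

Scale height: H = RT/g = 287.1 × 260 / 9.793 = 7622.4 m.
Invert the barometric formula: z = H ln(P₀/P).
P₀/P = 102000/45900 = 2.2222; ln(2.2222) = 0.79850.
z = 7622.4 × 0.79850 = 6086.5 m.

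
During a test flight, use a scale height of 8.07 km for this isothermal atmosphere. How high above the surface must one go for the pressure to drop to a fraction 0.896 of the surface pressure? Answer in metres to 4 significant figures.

z ≈ 886.2 m

Set P/P₀ = exp(−z/H) = 0.896, so z = −H ln(0.896).
−ln(0.896) = 0.10981; z = 8070.0 × 0.10981 = 886.17 m.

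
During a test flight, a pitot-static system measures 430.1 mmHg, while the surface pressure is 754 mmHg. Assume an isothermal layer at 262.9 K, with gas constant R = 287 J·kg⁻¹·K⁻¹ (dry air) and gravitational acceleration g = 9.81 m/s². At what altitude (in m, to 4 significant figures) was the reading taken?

z ≈ 4318 m

Scale height: H = RT/g = 287 × 262.9 / 9.81 = 7691.4 m.
Invert the barometric formula: z = H ln(P₀/P).
P₀/P = 754/430.1 = 1.7531; ln(1.7531) = 0.56139.
z = 7691.4 × 0.56139 = 4317.9 m.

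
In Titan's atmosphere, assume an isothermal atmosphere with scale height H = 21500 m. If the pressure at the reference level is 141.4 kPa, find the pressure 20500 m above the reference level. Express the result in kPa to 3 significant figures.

Barometric formula: P = P₀ exp(−z/H).
z/H = 20500/21500 = 0.95349; exp(−0.95349) = 0.38539.
P = 141.4 × 0.38539 = 54.494 kPa.

P ≈ 54.5 kPa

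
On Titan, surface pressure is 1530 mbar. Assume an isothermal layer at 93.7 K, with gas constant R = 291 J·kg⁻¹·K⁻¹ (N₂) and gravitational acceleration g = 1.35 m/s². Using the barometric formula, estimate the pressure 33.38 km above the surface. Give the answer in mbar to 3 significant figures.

P ≈ 293 mbar

Scale height: H = RT/g = 291 × 93.7 / 1.35 = 20198 m.
Barometric formula: P = P₀ exp(−z/H).
z/H = 33380/20198 = 1.6526; exp(−1.6526) = 0.19155.
P = 1530 × 0.19155 = 293.07 mbar.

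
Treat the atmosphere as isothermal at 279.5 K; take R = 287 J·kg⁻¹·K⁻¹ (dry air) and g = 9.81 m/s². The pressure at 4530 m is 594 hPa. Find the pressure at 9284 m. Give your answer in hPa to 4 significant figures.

P ≈ 332.1 hPa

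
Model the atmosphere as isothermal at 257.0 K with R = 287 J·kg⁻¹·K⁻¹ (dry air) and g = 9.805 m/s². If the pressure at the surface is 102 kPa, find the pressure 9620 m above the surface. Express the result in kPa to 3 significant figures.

Scale height: H = RT/g = 287 × 257.0 / 9.805 = 7522.6 m.
Barometric formula: P = P₀ exp(−z/H).
z/H = 9620.0/7522.6 = 1.2788; exp(−1.2788) = 0.27837.
P = 102 × 0.27837 = 28.394 kPa.

P ≈ 28.4 kPa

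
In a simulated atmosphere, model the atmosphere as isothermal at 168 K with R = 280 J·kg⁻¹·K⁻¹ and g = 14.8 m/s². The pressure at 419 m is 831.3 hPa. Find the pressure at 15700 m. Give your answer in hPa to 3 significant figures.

P ≈ 6.79 hPa

Scale height: H = RT/g = 280 × 168 / 14.8 = 3178.4 m.
Between two levels, P₂ = P₁ exp(−Δz/H) with Δz = z₂ − z₁.
Δz = 15700 − 419.00 = 15281 m; Δz/H = 15281/3178.4 = 4.8078.
P₂ = 831.3 × exp(−4.8078) = 831.3 × 0.0081658 = 6.7882 hPa.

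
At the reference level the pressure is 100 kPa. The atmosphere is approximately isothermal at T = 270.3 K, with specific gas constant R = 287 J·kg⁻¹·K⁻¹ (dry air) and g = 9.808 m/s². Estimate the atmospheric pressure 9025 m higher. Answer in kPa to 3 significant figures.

Scale height: H = RT/g = 287 × 270.3 / 9.808 = 7909.5 m.
Barometric formula: P = P₀ exp(−z/H).
z/H = 9025.0/7909.5 = 1.1410; exp(−1.1410) = 0.31950.
P = 100 × 0.31950 = 31.950 kPa.

P ≈ 31.9 kPa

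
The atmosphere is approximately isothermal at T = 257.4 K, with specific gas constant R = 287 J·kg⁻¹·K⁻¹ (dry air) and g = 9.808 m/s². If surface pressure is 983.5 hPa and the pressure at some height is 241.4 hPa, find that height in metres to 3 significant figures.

Scale height: H = RT/g = 287 × 257.4 / 9.808 = 7532.0 m.
Invert the barometric formula: z = H ln(P₀/P).
P₀/P = 983.5/241.4 = 4.0742; ln(4.0742) = 1.4047.
z = 7532.0 × 1.4047 = 10580 m.

z ≈ 10600 m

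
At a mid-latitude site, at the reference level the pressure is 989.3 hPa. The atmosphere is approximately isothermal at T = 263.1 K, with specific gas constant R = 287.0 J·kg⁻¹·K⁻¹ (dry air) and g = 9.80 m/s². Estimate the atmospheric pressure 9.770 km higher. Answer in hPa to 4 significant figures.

Scale height: H = RT/g = 287.0 × 263.1 / 9.80 = 7705.1 m.
Barometric formula: P = P₀ exp(−z/H).
z/H = 9770.0/7705.1 = 1.2680; exp(−1.2680) = 0.28139.
P = 989.3 × 0.28139 = 278.38 hPa.

P ≈ 278.4 hPa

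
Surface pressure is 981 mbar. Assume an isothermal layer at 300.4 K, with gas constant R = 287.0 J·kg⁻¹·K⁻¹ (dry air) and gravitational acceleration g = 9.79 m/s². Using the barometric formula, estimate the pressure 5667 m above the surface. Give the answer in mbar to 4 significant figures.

P ≈ 515.5 mbar

Scale height: H = RT/g = 287.0 × 300.4 / 9.79 = 8806.4 m.
Barometric formula: P = P₀ exp(−z/H).
z/H = 5667.0/8806.4 = 0.64351; exp(−0.64351) = 0.52544.
P = 981 × 0.52544 = 515.46 mbar.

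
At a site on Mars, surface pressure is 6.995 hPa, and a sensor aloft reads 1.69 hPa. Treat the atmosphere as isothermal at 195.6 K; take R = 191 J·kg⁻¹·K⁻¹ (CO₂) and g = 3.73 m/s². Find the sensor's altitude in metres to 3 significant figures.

Scale height: H = RT/g = 191 × 195.6 / 3.73 = 10016 m.
Invert the barometric formula: z = H ln(P₀/P).
P₀/P = 6.995/1.69 = 4.1391; ln(4.1391) = 1.4205.
z = 10016 × 1.4205 = 14228 m.

z ≈ 14200 m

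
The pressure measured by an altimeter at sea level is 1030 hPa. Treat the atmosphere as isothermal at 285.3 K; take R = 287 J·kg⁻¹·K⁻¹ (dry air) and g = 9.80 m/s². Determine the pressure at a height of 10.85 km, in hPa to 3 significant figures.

Scale height: H = RT/g = 287 × 285.3 / 9.80 = 8355.2 m.
Barometric formula: P = P₀ exp(−z/H).
z/H = 10850/8355.2 = 1.2986; exp(−1.2986) = 0.27291.
P = 1030 × 0.27291 = 281.10 hPa.

P ≈ 281 hPa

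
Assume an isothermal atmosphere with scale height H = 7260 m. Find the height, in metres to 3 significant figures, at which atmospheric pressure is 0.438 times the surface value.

Set P/P₀ = exp(−z/H) = 0.438, so z = −H ln(0.438).
−ln(0.438) = 0.82554; z = 7260.0 × 0.82554 = 5993.4 m.

z ≈ 5990 m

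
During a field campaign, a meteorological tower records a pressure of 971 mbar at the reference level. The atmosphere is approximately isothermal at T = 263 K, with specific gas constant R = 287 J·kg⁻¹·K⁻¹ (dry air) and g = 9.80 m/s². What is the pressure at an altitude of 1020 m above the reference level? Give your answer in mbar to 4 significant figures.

Scale height: H = RT/g = 287 × 263 / 9.80 = 7702.1 m.
Barometric formula: P = P₀ exp(−z/H).
z/H = 1020.0/7702.1 = 0.13243; exp(−0.13243) = 0.87596.
P = 971 × 0.87596 = 850.56 mbar.

P ≈ 850.6 mbar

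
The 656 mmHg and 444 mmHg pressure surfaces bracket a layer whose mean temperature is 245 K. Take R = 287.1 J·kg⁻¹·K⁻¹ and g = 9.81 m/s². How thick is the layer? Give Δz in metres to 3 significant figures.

Hypsometric equation: Δz = (R T̄/g) ln(P₁/P₂).
R T̄/g = 287.1 × 245 / 9.81 = 7170.2 m.
ln(656/444) = ln(1.4775) = 0.39035.
Δz = 7170.2 × 0.39035 = 2798.9 m.

Δz ≈ 2800 m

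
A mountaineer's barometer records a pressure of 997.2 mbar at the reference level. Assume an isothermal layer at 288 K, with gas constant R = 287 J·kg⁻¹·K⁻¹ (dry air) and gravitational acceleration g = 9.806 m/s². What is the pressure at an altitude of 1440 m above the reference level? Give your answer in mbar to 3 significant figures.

Scale height: H = RT/g = 287 × 288 / 9.806 = 8429.1 m.
Barometric formula: P = P₀ exp(−z/H).
z/H = 1440.0/8429.1 = 0.17084; exp(−0.17084) = 0.84296.
P = 997.2 × 0.84296 = 840.60 mbar.

P ≈ 841 mbar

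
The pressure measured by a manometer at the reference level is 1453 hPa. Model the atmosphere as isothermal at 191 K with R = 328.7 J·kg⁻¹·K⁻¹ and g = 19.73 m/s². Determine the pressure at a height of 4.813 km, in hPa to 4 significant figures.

P ≈ 320.2 hPa

Scale height: H = RT/g = 328.7 × 191 / 19.73 = 3182.0 m.
Barometric formula: P = P₀ exp(−z/H).
z/H = 4813.0/3182.0 = 1.5126; exp(−1.5126) = 0.22034.
P = 1453 × 0.22034 = 320.15 hPa.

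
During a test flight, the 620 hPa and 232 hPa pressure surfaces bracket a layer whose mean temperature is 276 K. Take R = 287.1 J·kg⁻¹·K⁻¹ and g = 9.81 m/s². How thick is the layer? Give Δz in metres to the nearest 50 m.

Hypsometric equation: Δz = (R T̄/g) ln(P₁/P₂).
R T̄/g = 287.1 × 276 / 9.81 = 8077.4 m.
ln(620/232) = ln(2.6724) = 0.98298.
Δz = 8077.4 × 0.98298 = 7939.9 m.

Δz ≈ 7950 m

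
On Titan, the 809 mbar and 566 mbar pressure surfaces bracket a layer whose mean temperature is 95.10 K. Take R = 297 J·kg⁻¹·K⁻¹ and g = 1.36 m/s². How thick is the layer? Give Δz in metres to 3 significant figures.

Δz ≈ 7420 m

Hypsometric equation: Δz = (R T̄/g) ln(P₁/P₂).
R T̄/g = 297 × 95.10 / 1.36 = 20768 m.
ln(809/566) = ln(1.4293) = 0.35718.
Δz = 20768 × 0.35718 = 7417.9 m.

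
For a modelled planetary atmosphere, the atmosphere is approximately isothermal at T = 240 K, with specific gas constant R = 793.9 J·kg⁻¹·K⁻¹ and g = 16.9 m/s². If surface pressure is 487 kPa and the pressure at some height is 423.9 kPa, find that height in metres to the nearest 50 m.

z ≈ 1550 m

Scale height: H = RT/g = 793.9 × 240 / 16.9 = 11274 m.
Invert the barometric formula: z = H ln(P₀/P).
P₀/P = 487/423.9 = 1.1489; ln(1.1489) = 0.13880.
z = 11274 × 0.13880 = 1564.8 m.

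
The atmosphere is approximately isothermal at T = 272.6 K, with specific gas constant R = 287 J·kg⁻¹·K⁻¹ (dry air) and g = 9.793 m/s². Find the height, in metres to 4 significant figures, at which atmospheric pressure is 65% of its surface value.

Scale height: H = RT/g = 287 × 272.6 / 9.793 = 7989.0 m.
Set P/P₀ = exp(−z/H) = 0.65, so z = −H ln(0.65).
−ln(0.65) = 0.43078; z = 7989.0 × 0.43078 = 3441.5 m.

z ≈ 3442 m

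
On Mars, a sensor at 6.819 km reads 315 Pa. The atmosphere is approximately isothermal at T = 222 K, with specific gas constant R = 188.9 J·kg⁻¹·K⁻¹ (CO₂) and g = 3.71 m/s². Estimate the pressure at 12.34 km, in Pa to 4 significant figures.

P ≈ 193.3 Pa

Scale height: H = RT/g = 188.9 × 222 / 3.71 = 11303 m.
Between two levels, P₂ = P₁ exp(−Δz/H) with Δz = z₂ − z₁.
Δz = 12340 − 6819.0 = 5521.0 m; Δz/H = 5521.0/11303 = 0.48845.
P₂ = 315 × exp(−0.48845) = 315 × 0.61358 = 193.28 Pa.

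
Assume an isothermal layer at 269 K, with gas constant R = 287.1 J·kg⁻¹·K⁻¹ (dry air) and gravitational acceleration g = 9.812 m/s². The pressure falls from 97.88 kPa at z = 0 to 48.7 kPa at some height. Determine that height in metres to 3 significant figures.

z ≈ 5490 m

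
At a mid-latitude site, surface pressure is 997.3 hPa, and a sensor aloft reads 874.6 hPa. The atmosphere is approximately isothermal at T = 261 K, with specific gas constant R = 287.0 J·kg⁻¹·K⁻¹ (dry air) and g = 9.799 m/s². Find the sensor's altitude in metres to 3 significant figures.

z ≈ 1000 m

Scale height: H = RT/g = 287.0 × 261 / 9.799 = 7644.4 m.
Invert the barometric formula: z = H ln(P₀/P).
P₀/P = 997.3/874.6 = 1.1403; ln(1.1403) = 0.13129.
z = 7644.4 × 0.13129 = 1003.6 m.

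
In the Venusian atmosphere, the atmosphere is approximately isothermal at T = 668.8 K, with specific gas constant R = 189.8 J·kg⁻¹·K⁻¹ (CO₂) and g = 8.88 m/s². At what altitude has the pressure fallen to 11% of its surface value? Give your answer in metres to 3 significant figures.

z ≈ 31600 m

Scale height: H = RT/g = 189.8 × 668.8 / 8.88 = 14295 m.
Set P/P₀ = exp(−z/H) = 0.11, so z = −H ln(0.11).
−ln(0.11) = 2.2073; z = 14295 × 2.2073 = 31553 m.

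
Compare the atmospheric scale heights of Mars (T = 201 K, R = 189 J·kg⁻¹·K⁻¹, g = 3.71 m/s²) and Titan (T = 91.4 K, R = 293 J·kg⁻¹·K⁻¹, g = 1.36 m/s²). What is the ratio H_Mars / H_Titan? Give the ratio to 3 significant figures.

H = RT/g for each body.
H_Mars = 189 × 201 / 3.71 = 10240 m.
H_Titan = 293 × 91.4 / 1.36 = 19691 m.
H_Mars/H_Titan = 10240/19691 = 0.52003.

H_Mars/H_Titan ≈ 0.520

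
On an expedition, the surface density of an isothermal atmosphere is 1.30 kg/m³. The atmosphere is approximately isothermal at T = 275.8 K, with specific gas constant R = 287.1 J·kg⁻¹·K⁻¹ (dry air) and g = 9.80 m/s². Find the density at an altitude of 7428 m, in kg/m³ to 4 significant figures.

ρ ≈ 0.5184 kg/m³

Scale height: H = RT/g = 287.1 × 275.8 / 9.80 = 8079.8 m.
In an isothermal atmosphere, density decays like pressure: ρ = ρ₀ exp(−z/H).
z/H = 7428.0/8079.8 = 0.91933; exp(−0.91933) = 0.39879.
ρ = 1.30 × 0.39879 = 0.51843 kg/m³.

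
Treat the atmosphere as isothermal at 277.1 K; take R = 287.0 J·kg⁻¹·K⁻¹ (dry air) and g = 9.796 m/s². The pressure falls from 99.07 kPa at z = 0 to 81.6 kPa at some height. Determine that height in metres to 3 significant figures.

Scale height: H = RT/g = 287.0 × 277.1 / 9.796 = 8118.4 m.
Invert the barometric formula: z = H ln(P₀/P).
P₀/P = 99.07/81.6 = 1.2141; ln(1.2141) = 0.19400.
z = 8118.4 × 0.19400 = 1575.0 m.

z ≈ 1570 m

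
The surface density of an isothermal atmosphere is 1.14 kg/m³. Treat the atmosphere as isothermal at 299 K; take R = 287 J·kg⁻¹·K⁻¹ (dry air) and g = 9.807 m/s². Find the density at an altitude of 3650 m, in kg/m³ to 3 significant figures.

ρ ≈ 0.751 kg/m³

Scale height: H = RT/g = 287 × 299 / 9.807 = 8750.2 m.
In an isothermal atmosphere, density decays like pressure: ρ = ρ₀ exp(−z/H).
z/H = 3650.0/8750.2 = 0.41713; exp(−0.41713) = 0.65894.
ρ = 1.14 × 0.65894 = 0.75119 kg/m³.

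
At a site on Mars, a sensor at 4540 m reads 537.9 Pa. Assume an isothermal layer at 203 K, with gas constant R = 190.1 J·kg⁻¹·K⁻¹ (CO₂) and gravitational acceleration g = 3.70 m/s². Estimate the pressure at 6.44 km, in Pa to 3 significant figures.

Scale height: H = RT/g = 190.1 × 203 / 3.70 = 10430 m.
Between two levels, P₂ = P₁ exp(−Δz/H) with Δz = z₂ − z₁.
Δz = 6440.0 − 4540.0 = 1900.0 m; Δz/H = 1900.0/10430 = 0.18217.
P₂ = 537.9 × exp(−0.18217) = 537.9 × 0.83346 = 448.32 Pa.

P ≈ 448 Pa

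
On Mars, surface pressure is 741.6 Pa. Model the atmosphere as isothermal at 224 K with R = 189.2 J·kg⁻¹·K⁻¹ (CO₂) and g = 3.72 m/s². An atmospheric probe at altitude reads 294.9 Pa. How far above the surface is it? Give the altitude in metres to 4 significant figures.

z ≈ 10510 m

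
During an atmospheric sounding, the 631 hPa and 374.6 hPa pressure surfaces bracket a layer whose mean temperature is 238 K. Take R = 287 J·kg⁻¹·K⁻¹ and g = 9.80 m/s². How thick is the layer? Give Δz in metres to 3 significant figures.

Hypsometric equation: Δz = (R T̄/g) ln(P₁/P₂).
R T̄/g = 287 × 238 / 9.80 = 6970.0 m.
ln(631/374.6) = ln(1.6845) = 0.52147.
Δz = 6970.0 × 0.52147 = 3634.6 m.

Δz ≈ 3630 m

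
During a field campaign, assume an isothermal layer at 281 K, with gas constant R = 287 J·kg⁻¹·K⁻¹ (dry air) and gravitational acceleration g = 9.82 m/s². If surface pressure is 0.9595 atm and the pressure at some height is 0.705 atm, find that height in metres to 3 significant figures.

Scale height: H = RT/g = 287 × 281 / 9.82 = 8212.5 m.
Invert the barometric formula: z = H ln(P₀/P).
P₀/P = 0.9595/0.705 = 1.3610; ln(1.3610) = 0.30822.
z = 8212.5 × 0.30822 = 2531.3 m.

z ≈ 2530 m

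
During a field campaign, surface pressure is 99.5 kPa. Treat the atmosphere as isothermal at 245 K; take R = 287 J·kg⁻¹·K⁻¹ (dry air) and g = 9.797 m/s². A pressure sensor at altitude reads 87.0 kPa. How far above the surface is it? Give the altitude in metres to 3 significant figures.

z ≈ 964 m

Scale height: H = RT/g = 287 × 245 / 9.797 = 7177.2 m.
Invert the barometric formula: z = H ln(P₀/P).
P₀/P = 99.5/87.0 = 1.1437; ln(1.1437) = 0.13427.
z = 7177.2 × 0.13427 = 963.68 m.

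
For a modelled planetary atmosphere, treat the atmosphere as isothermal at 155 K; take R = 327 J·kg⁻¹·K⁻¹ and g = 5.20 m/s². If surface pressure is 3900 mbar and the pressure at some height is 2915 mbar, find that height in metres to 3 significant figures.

z ≈ 2840 m

Scale height: H = RT/g = 327 × 155 / 5.20 = 9747.1 m.
Invert the barometric formula: z = H ln(P₀/P).
P₀/P = 3900/2915 = 1.3379; ln(1.3379) = 0.29110.
z = 9747.1 × 0.29110 = 2837.4 m.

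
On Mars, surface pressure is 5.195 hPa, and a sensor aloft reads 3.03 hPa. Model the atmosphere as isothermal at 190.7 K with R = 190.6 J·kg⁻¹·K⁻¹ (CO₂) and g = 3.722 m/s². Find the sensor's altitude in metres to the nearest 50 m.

Scale height: H = RT/g = 190.6 × 190.7 / 3.722 = 9765.6 m.
Invert the barometric formula: z = H ln(P₀/P).
P₀/P = 5.195/3.03 = 1.7145; ln(1.7145) = 0.53912.
z = 9765.6 × 0.53912 = 5264.8 m.

z ≈ 5250 m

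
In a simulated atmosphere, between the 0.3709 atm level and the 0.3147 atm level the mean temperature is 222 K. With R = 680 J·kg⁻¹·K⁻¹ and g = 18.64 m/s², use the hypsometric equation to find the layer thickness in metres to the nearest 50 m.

Hypsometric equation: Δz = (R T̄/g) ln(P₁/P₂).
R T̄/g = 680 × 222 / 18.64 = 8098.7 m.
ln(0.3709/0.3147) = ln(1.1786) = 0.16433.
Δz = 8098.7 × 0.16433 = 1330.9 m.

Δz ≈ 1350 m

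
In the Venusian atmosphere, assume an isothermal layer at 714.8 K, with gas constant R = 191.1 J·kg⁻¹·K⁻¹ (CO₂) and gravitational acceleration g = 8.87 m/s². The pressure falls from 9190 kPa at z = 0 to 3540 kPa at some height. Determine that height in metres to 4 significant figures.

Scale height: H = RT/g = 191.1 × 714.8 / 8.87 = 15400 m.
Invert the barometric formula: z = H ln(P₀/P).
P₀/P = 9190/3540 = 2.5960; ln(2.5960) = 0.95397.
z = 15400 × 0.95397 = 14691 m.

z ≈ 14690 m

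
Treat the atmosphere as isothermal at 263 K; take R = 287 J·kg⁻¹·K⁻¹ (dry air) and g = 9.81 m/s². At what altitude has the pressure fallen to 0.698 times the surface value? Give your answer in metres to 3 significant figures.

z ≈ 2770 m

Scale height: H = RT/g = 287 × 263 / 9.81 = 7694.3 m.
Set P/P₀ = exp(−z/H) = 0.698, so z = −H ln(0.698).
−ln(0.698) = 0.35954; z = 7694.3 × 0.35954 = 2766.4 m.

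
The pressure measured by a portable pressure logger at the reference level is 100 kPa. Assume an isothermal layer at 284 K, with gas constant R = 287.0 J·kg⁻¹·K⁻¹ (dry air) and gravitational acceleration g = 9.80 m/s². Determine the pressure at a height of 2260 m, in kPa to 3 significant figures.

P ≈ 76.2 kPa

Scale height: H = RT/g = 287.0 × 284 / 9.80 = 8317.1 m.
Barometric formula: P = P₀ exp(−z/H).
z/H = 2260.0/8317.1 = 0.27173; exp(−0.27173) = 0.76206.
P = 100 × 0.76206 = 76.206 kPa.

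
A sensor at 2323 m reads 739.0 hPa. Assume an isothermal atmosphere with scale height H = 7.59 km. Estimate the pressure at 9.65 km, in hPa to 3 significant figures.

P ≈ 281 hPa

Between two levels, P₂ = P₁ exp(−Δz/H) with Δz = z₂ − z₁.
Δz = 9650.0 − 2323.0 = 7327.0 m; Δz/H = 7327.0/7590.0 = 0.96535.
P₂ = 739.0 × exp(−0.96535) = 739.0 × 0.38085 = 281.45 hPa.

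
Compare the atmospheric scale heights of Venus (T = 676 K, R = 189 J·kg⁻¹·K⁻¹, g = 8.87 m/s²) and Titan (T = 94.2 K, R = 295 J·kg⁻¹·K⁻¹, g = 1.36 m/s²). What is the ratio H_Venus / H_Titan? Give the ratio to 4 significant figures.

H_Venus/H_Titan ≈ 0.7049

H = RT/g for each body.
H_Venus = 189 × 676 / 8.87 = 14404 m.
H_Titan = 295 × 94.2 / 1.36 = 20433 m.
H_Venus/H_Titan = 14404/20433 = 0.70494.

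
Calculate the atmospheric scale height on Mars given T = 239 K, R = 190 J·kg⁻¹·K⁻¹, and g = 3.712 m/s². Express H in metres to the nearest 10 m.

H ≈ 12230 m

The scale height of an isothermal atmosphere is H = RT/g.
H = 190 × 239 / 3.712 = 45410/3.712 = 12233 m.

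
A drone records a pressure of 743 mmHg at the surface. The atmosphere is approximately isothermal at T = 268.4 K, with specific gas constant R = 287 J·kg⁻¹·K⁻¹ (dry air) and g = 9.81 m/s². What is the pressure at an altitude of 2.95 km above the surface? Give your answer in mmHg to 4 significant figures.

Scale height: H = RT/g = 287 × 268.4 / 9.81 = 7852.3 m.
Barometric formula: P = P₀ exp(−z/H).
z/H = 2950.0/7852.3 = 0.37569; exp(−0.37569) = 0.68682.
P = 743 × 0.68682 = 510.31 mmHg.

P ≈ 510.3 mmHg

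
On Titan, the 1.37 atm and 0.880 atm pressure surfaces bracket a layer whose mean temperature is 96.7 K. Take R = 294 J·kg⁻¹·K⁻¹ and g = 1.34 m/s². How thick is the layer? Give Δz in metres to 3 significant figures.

Δz ≈ 9390 m

Hypsometric equation: Δz = (R T̄/g) ln(P₁/P₂).
R T̄/g = 294 × 96.7 / 1.34 = 21216 m.
ln(1.37/0.880) = ln(1.5568) = 0.44263.
Δz = 21216 × 0.44263 = 9390.8 m.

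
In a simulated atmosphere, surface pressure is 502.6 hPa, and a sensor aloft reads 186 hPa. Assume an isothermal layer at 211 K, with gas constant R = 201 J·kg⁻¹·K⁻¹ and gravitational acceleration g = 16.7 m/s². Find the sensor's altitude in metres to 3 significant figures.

z ≈ 2520 m

Scale height: H = RT/g = 201 × 211 / 16.7 = 2539.6 m.
Invert the barometric formula: z = H ln(P₀/P).
P₀/P = 502.6/186 = 2.7022; ln(2.7022) = 0.99407.
z = 2539.6 × 0.99407 = 2524.5 m.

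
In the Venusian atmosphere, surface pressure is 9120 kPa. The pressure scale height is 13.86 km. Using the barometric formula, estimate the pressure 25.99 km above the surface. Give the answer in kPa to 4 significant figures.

P ≈ 1398 kPa

Barometric formula: P = P₀ exp(−z/H).
z/H = 25990/13860 = 1.8752; exp(−1.8752) = 0.15332.
P = 9120 × 0.15332 = 1398.3 kPa.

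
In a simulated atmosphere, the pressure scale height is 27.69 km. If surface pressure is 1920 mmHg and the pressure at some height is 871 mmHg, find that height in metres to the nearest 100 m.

Invert the barometric formula: z = H ln(P₀/P).
P₀/P = 1920/871 = 2.2044; ln(2.2044) = 0.79046.
z = 27690 × 0.79046 = 21888 m.

z ≈ 21900 m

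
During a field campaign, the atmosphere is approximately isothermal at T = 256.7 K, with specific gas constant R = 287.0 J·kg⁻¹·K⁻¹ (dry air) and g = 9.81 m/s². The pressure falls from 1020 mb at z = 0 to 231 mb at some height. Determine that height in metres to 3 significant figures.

z ≈ 11200 m

Scale height: H = RT/g = 287.0 × 256.7 / 9.81 = 7510.0 m.
Invert the barometric formula: z = H ln(P₀/P).
P₀/P = 1020/231 = 4.4156; ln(4.4156) = 1.4851.
z = 7510.0 × 1.4851 = 11153 m.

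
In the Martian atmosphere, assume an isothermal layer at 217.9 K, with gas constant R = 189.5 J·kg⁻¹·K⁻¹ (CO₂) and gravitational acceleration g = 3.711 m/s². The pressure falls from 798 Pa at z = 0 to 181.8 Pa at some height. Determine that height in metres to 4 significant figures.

z ≈ 16460 m

Scale height: H = RT/g = 189.5 × 217.9 / 3.711 = 11127 m.
Invert the barometric formula: z = H ln(P₀/P).
P₀/P = 798/181.8 = 4.3894; ln(4.3894) = 1.4792.
z = 11127 × 1.4792 = 16459 m.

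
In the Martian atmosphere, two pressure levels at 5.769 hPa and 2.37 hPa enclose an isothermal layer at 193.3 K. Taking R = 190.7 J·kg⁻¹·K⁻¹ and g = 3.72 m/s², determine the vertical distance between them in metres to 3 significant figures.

Hypsometric equation: Δz = (R T̄/g) ln(P₁/P₂).
R T̄/g = 190.7 × 193.3 / 3.72 = 9909.2 m.
ln(5.769/2.37) = ln(2.4342) = 0.88962.
Δz = 9909.2 × 0.88962 = 8815.4 m.

Δz ≈ 8820 m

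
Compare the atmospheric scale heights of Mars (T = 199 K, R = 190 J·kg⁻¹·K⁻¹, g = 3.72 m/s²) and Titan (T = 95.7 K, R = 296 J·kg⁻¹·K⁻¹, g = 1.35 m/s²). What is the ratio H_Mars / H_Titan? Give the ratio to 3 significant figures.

H = RT/g for each body.
H_Mars = 190 × 199 / 3.72 = 10164 m.
H_Titan = 296 × 95.7 / 1.35 = 20983 m.
H_Mars/H_Titan = 10164/20983 = 0.48439.

H_Mars/H_Titan ≈ 0.484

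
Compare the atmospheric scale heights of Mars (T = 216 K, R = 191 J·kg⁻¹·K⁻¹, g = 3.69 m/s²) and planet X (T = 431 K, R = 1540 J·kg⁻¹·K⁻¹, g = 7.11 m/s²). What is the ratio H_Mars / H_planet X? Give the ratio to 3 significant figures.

H_Mars/H_planet X ≈ 0.120

H = RT/g for each body.
H_Mars = 191 × 216 / 3.69 = 11180 m.
H_planet X = 1540 × 431 / 7.11 = 93353 m.
H_Mars/H_planet X = 11180/93353 = 0.11976.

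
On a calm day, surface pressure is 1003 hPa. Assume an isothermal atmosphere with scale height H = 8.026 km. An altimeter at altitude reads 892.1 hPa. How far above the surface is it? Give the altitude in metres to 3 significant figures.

z ≈ 940 m

Invert the barometric formula: z = H ln(P₀/P).
P₀/P = 1003/892.1 = 1.1243; ln(1.1243) = 0.11716.
z = 8026.0 × 0.11716 = 940.33 m.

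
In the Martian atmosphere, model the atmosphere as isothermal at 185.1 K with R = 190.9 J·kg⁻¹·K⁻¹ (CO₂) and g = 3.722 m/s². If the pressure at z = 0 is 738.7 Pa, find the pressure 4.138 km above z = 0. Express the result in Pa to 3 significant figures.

Scale height: H = RT/g = 190.9 × 185.1 / 3.722 = 9493.7 m.
Barometric formula: P = P₀ exp(−z/H).
z/H = 4138.0/9493.7 = 0.43587; exp(−0.43587) = 0.64670.
P = 738.7 × 0.64670 = 477.72 Pa.

P ≈ 478 Pa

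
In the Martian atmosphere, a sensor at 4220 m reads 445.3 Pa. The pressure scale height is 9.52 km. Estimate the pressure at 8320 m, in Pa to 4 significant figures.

P ≈ 289.5 Pa

Between two levels, P₂ = P₁ exp(−Δz/H) with Δz = z₂ − z₁.
Δz = 8320.0 − 4220.0 = 4100.0 m; Δz/H = 4100.0/9520.0 = 0.43067.
P₂ = 445.3 × exp(−0.43067) = 445.3 × 0.65007 = 289.48 Pa.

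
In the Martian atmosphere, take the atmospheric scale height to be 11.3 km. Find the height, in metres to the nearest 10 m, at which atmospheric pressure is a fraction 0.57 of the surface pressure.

z ≈ 6350 m

Set P/P₀ = exp(−z/H) = 0.57, so z = −H ln(0.57).
−ln(0.57) = 0.56212; z = 11300 × 0.56212 = 6352.0 m.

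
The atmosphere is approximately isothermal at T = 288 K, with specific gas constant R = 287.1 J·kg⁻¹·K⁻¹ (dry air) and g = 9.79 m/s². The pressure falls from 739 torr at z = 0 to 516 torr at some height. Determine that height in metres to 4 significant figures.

Scale height: H = RT/g = 287.1 × 288 / 9.79 = 8445.8 m.
Invert the barometric formula: z = H ln(P₀/P).
P₀/P = 739/516 = 1.4322; ln(1.4322) = 0.35921.
z = 8445.8 × 0.35921 = 3033.8 m.

z ≈ 3034 m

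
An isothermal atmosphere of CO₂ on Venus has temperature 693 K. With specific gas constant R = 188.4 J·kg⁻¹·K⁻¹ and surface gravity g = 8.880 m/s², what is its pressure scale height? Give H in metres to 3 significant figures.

H ≈ 14700 m

The scale height of an isothermal atmosphere is H = RT/g.
H = 188.4 × 693 / 8.880 = 130560/8.880 = 14703 m.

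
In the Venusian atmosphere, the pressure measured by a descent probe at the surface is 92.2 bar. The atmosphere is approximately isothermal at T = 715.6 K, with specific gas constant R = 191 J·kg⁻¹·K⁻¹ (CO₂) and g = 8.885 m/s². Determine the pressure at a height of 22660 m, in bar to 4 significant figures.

P ≈ 21.13 bar

Scale height: H = RT/g = 191 × 715.6 / 8.885 = 15383 m.
Barometric formula: P = P₀ exp(−z/H).
z/H = 22660/15383 = 1.4731; exp(−1.4731) = 0.22921.
P = 92.2 × 0.22921 = 21.133 bar.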